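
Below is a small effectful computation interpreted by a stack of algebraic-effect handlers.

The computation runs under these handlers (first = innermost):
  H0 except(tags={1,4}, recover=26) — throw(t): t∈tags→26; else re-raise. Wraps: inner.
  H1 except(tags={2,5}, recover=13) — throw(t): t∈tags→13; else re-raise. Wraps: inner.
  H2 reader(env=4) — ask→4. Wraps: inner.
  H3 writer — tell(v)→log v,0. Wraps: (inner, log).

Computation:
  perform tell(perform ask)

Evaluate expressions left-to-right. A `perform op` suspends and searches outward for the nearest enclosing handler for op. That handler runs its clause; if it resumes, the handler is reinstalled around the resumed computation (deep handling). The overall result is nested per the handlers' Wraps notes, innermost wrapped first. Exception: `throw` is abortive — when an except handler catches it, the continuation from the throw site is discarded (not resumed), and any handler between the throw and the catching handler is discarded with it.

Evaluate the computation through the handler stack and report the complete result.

Answer: (0, (4))

Evaluation trace:
ask @ H2 ⇒ 4
tell(4) @ H3 ⇒ log+=4
H0 returns 0
H1 returns 0
H2 returns 0
H3 returns (0, (4))
= (0, (4))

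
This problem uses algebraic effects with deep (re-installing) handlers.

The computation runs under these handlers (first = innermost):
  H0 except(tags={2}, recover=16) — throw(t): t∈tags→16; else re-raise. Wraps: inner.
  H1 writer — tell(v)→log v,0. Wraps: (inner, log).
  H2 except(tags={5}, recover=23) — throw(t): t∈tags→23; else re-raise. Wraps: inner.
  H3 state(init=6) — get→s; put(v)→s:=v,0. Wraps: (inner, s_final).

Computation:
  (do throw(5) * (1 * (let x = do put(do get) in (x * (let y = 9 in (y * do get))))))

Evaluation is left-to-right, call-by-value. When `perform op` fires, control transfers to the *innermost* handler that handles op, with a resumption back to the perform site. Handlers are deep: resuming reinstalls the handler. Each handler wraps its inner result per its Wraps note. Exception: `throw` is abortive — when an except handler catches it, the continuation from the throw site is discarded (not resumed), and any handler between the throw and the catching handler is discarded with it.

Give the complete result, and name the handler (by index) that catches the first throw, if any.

Working:
throw(5) @ H0 re-raised
throw(5) @ H2 caught ⇒ 23
H3 returns (23, 6)
= (23, 6)

Answer: (23, 6) ; first throw caught by: H2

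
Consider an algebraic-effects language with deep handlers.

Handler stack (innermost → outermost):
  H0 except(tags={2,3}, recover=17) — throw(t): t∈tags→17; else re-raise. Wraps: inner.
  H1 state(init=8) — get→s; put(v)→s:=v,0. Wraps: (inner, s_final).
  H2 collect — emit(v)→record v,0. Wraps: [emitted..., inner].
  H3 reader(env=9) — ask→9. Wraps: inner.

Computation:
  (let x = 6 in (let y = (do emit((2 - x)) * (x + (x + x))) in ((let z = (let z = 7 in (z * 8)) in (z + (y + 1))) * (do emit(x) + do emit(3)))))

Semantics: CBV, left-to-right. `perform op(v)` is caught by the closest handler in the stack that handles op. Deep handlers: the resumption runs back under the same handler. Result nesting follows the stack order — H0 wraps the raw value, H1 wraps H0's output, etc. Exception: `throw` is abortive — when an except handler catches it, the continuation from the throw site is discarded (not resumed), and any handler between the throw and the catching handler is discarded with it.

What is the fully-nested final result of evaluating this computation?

Answer: [-4, 6, 3, (0, 8)]

Evaluation trace:
emit(-4) @ H2 ⇒ out+=-4
emit(6) @ H2 ⇒ out+=6
emit(3) @ H2 ⇒ out+=3
H0 returns 0
H1 returns (0, 8)
H2 returns [-4, 6, 3, (0, 8)]
H3 returns [-4, 6, 3, (0, 8)]
= [-4, 6, 3, (0, 8)]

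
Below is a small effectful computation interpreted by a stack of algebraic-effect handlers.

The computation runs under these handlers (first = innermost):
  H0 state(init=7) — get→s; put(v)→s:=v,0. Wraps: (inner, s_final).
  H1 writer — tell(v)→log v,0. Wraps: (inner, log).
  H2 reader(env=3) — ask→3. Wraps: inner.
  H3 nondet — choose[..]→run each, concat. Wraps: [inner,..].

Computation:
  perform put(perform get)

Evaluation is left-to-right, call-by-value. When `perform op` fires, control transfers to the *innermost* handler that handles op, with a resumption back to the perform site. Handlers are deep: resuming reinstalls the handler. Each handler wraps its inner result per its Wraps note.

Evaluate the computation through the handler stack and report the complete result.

Working:
get @ H0 ⇒ 7
put(7) @ H0 ⇒ s:=7
H0 returns (0, 7)
H1 returns ((0, 7), ())
H2 returns ((0, 7), ())
H3 returns [((0, 7), ())]
= [((0, 7), ())]

Answer: [((0, 7), ())]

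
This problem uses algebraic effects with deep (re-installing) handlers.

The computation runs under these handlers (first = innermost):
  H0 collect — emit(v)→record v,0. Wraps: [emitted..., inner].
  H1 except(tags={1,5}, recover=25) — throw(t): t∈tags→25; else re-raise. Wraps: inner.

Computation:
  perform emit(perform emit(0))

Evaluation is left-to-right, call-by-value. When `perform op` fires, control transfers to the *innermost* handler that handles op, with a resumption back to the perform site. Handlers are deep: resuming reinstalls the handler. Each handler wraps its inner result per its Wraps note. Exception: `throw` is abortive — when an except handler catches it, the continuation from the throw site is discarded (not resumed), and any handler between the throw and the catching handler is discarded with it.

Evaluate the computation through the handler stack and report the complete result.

Answer: [0, 0, 0]

Evaluation trace:
emit(0) @ H0 ⇒ out+=0
emit(0) @ H0 ⇒ out+=0
H0 returns [0, 0, 0]
H1 returns [0, 0, 0]
= [0, 0, 0]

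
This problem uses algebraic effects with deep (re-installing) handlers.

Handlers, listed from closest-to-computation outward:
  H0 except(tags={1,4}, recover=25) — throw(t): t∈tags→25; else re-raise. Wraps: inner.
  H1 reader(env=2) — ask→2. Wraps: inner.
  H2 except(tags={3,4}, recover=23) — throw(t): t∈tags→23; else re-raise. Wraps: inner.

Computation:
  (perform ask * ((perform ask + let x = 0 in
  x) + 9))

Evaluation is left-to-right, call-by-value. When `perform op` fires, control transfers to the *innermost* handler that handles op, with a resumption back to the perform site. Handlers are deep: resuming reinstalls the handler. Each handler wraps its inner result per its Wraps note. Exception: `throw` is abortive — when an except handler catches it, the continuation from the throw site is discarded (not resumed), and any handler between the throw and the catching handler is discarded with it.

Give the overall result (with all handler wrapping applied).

Evaluation trace:
ask @ H1 ⇒ 2
ask @ H1 ⇒ 2
H0 returns 22
H1 returns 22
H2 returns 22
= 22

Answer: 22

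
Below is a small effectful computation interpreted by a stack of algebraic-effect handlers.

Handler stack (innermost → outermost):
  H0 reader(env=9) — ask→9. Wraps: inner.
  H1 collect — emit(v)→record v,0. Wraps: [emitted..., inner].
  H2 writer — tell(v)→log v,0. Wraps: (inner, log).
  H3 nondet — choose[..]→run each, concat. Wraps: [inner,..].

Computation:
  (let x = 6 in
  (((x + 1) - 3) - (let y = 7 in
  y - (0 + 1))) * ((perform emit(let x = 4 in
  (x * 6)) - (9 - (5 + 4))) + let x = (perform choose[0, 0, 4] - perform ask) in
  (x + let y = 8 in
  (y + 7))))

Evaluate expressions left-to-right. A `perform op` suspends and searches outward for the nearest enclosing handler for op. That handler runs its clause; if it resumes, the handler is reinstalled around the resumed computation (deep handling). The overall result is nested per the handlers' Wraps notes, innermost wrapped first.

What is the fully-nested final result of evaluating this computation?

Answer: [([24, -12], ()), ([24, -12], ()), ([24, -20], ())]

Evaluation trace:
emit(24) @ H1 ⇒ out+=24
choose[0, 0, 4] @ H3
  branch[0] choose=0:
    ask @ H0 ⇒ 9
    H0 returns -12
    H1 returns [24, -12]
    H2 returns ([24, -12], ())
    H3 returns [([24, -12], ())]
  branch[1] choose=0:
    ask @ H0 ⇒ 9
    H0 returns -12
    H1 returns [24, -12]
    H2 returns ([24, -12], ())
    H3 returns [([24, -12], ())]
  branch[2] choose=4:
    ask @ H0 ⇒ 9
    H0 returns -20
    H1 returns [24, -20]
    H2 returns ([24, -20], ())
    H3 returns [([24, -20], ())]
= [([24, -12], ()), ([24, -12], ()), ([24, -20], ())]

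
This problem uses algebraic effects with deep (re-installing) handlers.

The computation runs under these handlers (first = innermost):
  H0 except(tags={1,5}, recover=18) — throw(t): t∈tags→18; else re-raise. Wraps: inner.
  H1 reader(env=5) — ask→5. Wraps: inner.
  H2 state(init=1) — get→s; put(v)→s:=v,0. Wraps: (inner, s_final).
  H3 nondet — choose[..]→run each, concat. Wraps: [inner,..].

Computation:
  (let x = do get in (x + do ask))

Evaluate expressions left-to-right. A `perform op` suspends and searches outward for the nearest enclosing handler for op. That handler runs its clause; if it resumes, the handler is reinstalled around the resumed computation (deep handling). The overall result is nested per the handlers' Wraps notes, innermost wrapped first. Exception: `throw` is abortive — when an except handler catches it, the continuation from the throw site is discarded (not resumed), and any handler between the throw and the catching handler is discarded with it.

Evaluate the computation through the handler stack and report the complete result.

Working:
get @ H2 ⇒ 1
ask @ H1 ⇒ 5
H0 returns 6
H1 returns 6
H2 returns (6, 1)
H3 returns [(6, 1)]
= [(6, 1)]

Answer: [(6, 1)]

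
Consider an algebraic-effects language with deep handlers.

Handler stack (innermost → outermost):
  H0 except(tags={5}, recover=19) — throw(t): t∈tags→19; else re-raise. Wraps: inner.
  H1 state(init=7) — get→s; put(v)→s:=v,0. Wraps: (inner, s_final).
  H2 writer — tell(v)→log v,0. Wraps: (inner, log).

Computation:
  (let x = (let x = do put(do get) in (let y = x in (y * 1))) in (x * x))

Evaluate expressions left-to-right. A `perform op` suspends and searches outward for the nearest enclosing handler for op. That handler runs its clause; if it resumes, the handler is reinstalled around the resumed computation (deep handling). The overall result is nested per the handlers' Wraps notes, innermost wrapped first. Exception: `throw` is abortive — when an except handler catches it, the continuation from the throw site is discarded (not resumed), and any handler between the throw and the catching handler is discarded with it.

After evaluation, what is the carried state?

Answer: 7

Step-by-step:
get @ H1 ⇒ 7
put(7) @ H1 ⇒ s:=7
H0 returns 0
H1 returns (0, 7)
H2 returns ((0, 7), ())
= ((0, 7), ())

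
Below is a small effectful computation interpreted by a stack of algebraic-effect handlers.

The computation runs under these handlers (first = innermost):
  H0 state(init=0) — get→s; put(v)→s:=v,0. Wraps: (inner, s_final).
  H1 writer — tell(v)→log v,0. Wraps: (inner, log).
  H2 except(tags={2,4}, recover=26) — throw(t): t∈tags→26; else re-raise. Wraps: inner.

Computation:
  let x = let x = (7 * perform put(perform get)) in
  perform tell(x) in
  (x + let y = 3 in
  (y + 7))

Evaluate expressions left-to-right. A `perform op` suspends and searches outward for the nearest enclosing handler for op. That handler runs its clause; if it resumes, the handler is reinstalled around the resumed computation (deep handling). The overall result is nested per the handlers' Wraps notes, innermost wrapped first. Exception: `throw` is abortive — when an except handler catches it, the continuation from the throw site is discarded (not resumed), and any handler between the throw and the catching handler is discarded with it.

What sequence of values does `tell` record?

Evaluation trace:
get @ H0 ⇒ 0
put(0) @ H0 ⇒ s:=0
tell(0) @ H1 ⇒ log+=0
H0 returns (10, 0)
H1 returns ((10, 0), (0))
H2 returns ((10, 0), (0))
= ((10, 0), (0))

Answer: (0)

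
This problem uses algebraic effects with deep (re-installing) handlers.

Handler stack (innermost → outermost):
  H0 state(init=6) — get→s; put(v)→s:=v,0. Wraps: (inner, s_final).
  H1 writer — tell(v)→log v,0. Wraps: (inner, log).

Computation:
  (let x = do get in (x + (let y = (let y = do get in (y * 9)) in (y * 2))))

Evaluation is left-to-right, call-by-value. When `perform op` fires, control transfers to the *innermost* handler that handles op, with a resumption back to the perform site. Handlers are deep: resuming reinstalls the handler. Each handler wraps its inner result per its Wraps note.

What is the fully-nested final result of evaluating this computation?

Step-by-step:
get @ H0 ⇒ 6
get @ H0 ⇒ 6
H0 returns (114, 6)
H1 returns ((114, 6), ())
= ((114, 6), ())

Answer: ((114, 6), ())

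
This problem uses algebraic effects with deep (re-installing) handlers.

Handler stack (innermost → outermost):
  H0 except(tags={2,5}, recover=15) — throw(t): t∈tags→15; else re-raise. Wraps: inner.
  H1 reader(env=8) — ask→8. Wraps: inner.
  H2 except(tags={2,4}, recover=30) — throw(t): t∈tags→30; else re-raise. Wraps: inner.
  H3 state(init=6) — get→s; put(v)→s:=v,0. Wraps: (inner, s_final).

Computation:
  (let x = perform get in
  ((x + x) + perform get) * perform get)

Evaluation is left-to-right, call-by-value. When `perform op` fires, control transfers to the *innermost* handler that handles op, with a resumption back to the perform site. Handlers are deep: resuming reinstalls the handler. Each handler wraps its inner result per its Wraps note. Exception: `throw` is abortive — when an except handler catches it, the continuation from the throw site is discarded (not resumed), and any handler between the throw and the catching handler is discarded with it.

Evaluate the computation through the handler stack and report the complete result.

Answer: (108, 6)

Step-by-step:
get @ H3 ⇒ 6
get @ H3 ⇒ 6
get @ H3 ⇒ 6
H0 returns 108
H1 returns 108
H2 returns 108
H3 returns (108, 6)
= (108, 6)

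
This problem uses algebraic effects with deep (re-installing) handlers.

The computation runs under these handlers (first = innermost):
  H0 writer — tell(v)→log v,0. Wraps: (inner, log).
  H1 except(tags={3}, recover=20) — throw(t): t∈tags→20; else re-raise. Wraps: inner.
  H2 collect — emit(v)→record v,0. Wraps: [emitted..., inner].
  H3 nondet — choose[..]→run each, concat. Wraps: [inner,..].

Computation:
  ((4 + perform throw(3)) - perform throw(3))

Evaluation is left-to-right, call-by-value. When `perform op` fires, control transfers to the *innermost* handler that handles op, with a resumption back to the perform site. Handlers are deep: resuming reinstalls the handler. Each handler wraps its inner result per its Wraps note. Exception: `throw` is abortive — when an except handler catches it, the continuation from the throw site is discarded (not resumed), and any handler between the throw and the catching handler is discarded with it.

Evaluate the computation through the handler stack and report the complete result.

Evaluation trace:
throw(3) @ H1 caught ⇒ 20
H2 returns [20]
H3 returns [[20]]
= [[20]]

Answer: [[20]]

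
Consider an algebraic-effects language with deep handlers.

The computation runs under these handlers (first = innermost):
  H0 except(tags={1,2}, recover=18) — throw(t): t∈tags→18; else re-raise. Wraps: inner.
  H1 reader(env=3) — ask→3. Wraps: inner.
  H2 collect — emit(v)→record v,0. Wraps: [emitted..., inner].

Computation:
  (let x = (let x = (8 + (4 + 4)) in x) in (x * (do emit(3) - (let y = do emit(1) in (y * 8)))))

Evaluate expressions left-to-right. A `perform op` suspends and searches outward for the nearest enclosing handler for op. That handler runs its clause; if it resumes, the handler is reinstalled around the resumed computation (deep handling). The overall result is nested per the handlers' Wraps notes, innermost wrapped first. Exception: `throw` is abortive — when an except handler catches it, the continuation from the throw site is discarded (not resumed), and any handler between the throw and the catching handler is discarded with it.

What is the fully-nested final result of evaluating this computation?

Working:
emit(3) @ H2 ⇒ out+=3
emit(1) @ H2 ⇒ out+=1
H0 returns 0
H1 returns 0
H2 returns [3, 1, 0]
= [3, 1, 0]

Answer: [3, 1, 0]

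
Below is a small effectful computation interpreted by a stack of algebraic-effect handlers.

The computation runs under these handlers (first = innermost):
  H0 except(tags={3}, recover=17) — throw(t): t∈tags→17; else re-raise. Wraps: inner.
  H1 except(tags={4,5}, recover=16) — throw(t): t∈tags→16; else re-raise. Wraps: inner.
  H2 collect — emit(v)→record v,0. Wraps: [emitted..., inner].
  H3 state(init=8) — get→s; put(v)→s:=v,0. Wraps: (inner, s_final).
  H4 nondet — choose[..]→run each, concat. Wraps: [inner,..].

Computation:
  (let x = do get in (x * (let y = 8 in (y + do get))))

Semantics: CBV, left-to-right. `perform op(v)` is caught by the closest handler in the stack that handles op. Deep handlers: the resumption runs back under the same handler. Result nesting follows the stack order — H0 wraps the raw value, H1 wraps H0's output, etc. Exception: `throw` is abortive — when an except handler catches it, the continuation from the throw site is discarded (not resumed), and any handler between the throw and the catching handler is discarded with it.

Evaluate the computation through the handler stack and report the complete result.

Answer: [([128], 8)]

Working:
get @ H3 ⇒ 8
get @ H3 ⇒ 8
H0 returns 128
H1 returns 128
H2 returns [128]
H3 returns ([128], 8)
H4 returns [([128], 8)]
= [([128], 8)]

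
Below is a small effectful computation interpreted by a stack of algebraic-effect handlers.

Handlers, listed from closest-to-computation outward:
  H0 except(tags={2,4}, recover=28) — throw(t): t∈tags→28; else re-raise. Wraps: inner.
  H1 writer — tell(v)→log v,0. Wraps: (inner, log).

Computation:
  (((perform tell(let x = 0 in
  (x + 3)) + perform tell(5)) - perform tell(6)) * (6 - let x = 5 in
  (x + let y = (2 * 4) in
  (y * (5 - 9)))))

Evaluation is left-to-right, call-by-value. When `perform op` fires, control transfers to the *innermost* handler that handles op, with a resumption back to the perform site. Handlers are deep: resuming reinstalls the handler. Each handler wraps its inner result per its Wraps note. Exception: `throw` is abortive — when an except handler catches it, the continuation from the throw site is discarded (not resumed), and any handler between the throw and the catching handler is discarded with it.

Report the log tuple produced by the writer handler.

Answer: (3, 5, 6)

Step-by-step:
tell(3) @ H1 ⇒ log+=3
tell(5) @ H1 ⇒ log+=5
tell(6) @ H1 ⇒ log+=6
H0 returns 0
H1 returns (0, (3, 5, 6))
= (0, (3, 5, 6))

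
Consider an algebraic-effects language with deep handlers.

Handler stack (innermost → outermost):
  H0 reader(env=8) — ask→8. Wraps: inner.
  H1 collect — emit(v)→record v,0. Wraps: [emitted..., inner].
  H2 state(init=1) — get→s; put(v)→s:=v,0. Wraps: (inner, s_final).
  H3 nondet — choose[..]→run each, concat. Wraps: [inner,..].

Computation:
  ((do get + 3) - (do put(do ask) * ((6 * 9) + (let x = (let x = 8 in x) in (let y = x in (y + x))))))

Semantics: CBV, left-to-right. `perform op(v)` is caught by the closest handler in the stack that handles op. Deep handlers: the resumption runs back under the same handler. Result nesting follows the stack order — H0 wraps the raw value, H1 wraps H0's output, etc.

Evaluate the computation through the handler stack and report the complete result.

Answer: [([4], 8)]

Working:
get @ H2 ⇒ 1
ask @ H0 ⇒ 8
put(8) @ H2 ⇒ s:=8
H0 returns 4
H1 returns [4]
H2 returns ([4], 8)
H3 returns [([4], 8)]
= [([4], 8)]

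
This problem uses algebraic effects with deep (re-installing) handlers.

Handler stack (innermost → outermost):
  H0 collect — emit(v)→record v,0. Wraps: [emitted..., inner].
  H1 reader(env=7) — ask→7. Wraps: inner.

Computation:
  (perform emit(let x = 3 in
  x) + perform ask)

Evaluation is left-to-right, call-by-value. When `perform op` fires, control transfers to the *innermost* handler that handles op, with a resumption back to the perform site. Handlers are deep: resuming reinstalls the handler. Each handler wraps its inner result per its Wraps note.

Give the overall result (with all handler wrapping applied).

Evaluation trace:
emit(3) @ H0 ⇒ out+=3
ask @ H1 ⇒ 7
H0 returns [3, 7]
H1 returns [3, 7]
= [3, 7]

Answer: [3, 7]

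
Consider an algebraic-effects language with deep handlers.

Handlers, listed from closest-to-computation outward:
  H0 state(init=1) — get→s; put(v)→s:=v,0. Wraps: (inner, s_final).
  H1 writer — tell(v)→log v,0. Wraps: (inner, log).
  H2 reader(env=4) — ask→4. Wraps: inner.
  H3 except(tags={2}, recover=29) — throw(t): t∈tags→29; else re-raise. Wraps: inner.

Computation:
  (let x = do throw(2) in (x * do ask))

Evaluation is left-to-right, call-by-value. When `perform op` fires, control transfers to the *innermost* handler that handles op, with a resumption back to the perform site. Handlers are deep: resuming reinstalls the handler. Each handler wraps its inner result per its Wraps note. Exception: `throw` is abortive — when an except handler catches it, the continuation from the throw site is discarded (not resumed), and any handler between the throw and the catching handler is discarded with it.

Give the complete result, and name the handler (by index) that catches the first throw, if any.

Working:
throw(2) @ H3 caught ⇒ 29
= 29

Answer: 29 ; first throw caught by: H3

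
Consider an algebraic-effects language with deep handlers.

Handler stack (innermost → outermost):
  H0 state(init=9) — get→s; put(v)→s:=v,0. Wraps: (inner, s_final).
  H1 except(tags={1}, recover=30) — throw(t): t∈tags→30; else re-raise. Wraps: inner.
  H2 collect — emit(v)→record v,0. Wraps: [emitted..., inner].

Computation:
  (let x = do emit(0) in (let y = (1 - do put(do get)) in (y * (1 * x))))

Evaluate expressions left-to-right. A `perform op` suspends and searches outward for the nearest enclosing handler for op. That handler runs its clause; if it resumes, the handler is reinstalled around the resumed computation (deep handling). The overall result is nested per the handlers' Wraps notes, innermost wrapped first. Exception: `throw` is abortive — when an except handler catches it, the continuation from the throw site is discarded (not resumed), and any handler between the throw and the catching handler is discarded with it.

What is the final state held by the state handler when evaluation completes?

Answer: 9

Step-by-step:
emit(0) @ H2 ⇒ out+=0
get @ H0 ⇒ 9
put(9) @ H0 ⇒ s:=9
H0 returns (0, 9)
H1 returns (0, 9)
H2 returns [0, (0, 9)]
= [0, (0, 9)]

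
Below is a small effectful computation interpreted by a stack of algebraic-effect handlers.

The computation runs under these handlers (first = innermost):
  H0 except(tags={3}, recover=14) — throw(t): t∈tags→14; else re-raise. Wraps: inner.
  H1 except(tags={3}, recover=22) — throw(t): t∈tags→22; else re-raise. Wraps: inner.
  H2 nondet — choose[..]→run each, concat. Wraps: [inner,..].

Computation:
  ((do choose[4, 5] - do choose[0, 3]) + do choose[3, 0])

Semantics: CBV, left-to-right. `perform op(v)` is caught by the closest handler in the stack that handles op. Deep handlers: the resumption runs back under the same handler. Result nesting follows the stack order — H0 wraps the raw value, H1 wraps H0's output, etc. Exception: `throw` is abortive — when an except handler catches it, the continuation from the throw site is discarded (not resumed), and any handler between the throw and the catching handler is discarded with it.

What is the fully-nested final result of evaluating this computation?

Working:
choose[4, 5] @ H2
  branch[0] choose=4:
    choose[0, 3] @ H2
      branch[0] choose=0:
        choose[3, 0] @ H2
          branch[0] choose=3:
            H0 returns 7
            H1 returns 7
            H2 returns [7]
          branch[1] choose=0:
            H0 returns 4
            H1 returns 4
            H2 returns [4]
      branch[1] choose=3:
        choose[3, 0] @ H2
          branch[0] choose=3:
            H0 returns 4
            H1 returns 4
            H2 returns [4]
          branch[1] choose=0:
            H0 returns 1
            H1 returns 1
            H2 returns [1]
  branch[1] choose=5:
    choose[0, 3] @ H2
      branch[0] choose=0:
        choose[3, 0] @ H2
          branch[0] choose=3:
            H0 returns 8
            H1 returns 8
            H2 returns [8]
          branch[1] choose=0:
            H0 returns 5
            H1 returns 5
            H2 returns [5]
      branch[1] choose=3:
        choose[3, 0] @ H2
          branch[0] choose=3:
            H0 returns 5
            H1 returns 5
            H2 returns [5]
          branch[1] choose=0:
            H0 returns 2
            H1 returns 2
            H2 returns [2]
= [7, 4, 4, 1, 8, 5, 5, 2]

Answer: [7, 4, 4, 1, 8, 5, 5, 2]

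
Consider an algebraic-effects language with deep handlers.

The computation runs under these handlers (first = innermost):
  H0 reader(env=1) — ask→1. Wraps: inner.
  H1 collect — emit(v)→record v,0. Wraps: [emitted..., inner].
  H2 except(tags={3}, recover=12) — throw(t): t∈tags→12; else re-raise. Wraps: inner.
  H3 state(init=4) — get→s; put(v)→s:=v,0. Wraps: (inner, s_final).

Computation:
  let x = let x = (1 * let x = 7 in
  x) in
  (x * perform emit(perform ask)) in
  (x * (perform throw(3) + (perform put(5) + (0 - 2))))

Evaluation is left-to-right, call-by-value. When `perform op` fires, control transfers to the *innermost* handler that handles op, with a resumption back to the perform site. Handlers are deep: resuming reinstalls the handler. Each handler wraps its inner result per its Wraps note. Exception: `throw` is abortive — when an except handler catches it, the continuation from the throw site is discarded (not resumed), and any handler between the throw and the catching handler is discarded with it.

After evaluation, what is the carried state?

Answer: 4

Evaluation trace:
ask @ H0 ⇒ 1
emit(1) @ H1 ⇒ out+=1
throw(3) @ H2 caught ⇒ 12
H3 returns (12, 4)
= (12, 4)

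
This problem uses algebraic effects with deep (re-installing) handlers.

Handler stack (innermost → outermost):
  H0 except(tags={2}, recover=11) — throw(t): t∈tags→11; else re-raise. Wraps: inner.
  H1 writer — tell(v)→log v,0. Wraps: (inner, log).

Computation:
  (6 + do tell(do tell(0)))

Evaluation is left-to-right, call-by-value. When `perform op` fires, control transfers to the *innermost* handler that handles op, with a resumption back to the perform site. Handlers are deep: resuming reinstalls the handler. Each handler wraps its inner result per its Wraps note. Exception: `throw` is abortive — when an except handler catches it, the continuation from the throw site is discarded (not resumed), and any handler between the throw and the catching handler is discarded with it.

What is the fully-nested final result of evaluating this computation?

Evaluation trace:
tell(0) @ H1 ⇒ log+=0
tell(0) @ H1 ⇒ log+=0
H0 returns 6
H1 returns (6, (0, 0))
= (6, (0, 0))

Answer: (6, (0, 0))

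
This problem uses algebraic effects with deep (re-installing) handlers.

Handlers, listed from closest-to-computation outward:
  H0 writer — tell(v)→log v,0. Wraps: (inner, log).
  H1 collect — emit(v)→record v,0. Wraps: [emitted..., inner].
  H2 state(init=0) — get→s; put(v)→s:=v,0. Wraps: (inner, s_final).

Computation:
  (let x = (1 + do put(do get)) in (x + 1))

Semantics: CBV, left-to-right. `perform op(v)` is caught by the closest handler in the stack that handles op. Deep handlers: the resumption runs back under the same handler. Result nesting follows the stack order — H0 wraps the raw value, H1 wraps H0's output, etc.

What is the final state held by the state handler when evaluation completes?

Evaluation trace:
get @ H2 ⇒ 0
put(0) @ H2 ⇒ s:=0
H0 returns (2, ())
H1 returns [(2, ())]
H2 returns ([(2, ())], 0)
= ([(2, ())], 0)

Answer: 0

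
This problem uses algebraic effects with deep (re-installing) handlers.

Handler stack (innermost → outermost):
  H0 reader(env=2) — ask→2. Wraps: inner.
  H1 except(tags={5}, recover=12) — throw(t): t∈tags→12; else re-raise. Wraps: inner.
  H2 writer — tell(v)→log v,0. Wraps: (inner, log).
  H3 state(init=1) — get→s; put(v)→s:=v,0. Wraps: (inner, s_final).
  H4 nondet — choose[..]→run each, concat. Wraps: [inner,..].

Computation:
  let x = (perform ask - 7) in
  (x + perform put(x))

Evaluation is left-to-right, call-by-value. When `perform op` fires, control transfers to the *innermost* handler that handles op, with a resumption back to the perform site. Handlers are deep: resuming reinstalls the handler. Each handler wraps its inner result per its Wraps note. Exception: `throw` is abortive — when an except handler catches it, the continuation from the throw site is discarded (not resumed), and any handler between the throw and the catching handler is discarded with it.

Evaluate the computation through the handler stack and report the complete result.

Answer: [((-5, ()), -5)]

Working:
ask @ H0 ⇒ 2
put(-5) @ H3 ⇒ s:=-5
H0 returns -5
H1 returns -5
H2 returns (-5, ())
H3 returns ((-5, ()), -5)
H4 returns [((-5, ()), -5)]
= [((-5, ()), -5)]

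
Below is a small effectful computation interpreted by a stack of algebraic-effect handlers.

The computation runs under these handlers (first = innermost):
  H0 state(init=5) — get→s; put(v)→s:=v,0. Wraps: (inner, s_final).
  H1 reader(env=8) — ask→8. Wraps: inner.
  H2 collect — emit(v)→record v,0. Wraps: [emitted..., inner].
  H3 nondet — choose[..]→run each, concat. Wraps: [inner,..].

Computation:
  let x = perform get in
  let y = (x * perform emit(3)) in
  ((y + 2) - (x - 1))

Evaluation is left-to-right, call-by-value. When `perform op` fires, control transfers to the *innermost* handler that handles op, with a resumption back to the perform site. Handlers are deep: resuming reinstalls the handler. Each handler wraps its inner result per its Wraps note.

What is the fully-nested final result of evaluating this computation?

Working:
get @ H0 ⇒ 5
emit(3) @ H2 ⇒ out+=3
H0 returns (-2, 5)
H1 returns (-2, 5)
H2 returns [3, (-2, 5)]
H3 returns [[3, (-2, 5)]]
= [[3, (-2, 5)]]

Answer: [[3, (-2, 5)]]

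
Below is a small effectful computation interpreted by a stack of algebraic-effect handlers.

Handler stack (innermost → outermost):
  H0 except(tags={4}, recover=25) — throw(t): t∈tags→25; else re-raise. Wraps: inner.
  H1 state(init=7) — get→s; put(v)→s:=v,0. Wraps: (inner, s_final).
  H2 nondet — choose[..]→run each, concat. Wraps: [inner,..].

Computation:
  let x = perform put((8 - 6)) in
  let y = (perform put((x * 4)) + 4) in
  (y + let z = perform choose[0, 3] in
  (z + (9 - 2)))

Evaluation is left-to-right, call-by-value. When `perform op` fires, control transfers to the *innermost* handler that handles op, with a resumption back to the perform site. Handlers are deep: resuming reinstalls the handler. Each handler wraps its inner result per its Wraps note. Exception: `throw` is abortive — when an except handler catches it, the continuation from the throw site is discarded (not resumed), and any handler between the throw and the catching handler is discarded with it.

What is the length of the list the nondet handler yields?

Answer: 2

Step-by-step:
put(2) @ H1 ⇒ s:=2
put(0) @ H1 ⇒ s:=0
choose[0, 3] @ H2
  branch[0] choose=0:
    H0 returns 11
    H1 returns (11, 0)
    H2 returns [(11, 0)]
  branch[1] choose=3:
    H0 returns 14
    H1 returns (14, 0)
    H2 returns [(14, 0)]
= [(11, 0), (14, 0)]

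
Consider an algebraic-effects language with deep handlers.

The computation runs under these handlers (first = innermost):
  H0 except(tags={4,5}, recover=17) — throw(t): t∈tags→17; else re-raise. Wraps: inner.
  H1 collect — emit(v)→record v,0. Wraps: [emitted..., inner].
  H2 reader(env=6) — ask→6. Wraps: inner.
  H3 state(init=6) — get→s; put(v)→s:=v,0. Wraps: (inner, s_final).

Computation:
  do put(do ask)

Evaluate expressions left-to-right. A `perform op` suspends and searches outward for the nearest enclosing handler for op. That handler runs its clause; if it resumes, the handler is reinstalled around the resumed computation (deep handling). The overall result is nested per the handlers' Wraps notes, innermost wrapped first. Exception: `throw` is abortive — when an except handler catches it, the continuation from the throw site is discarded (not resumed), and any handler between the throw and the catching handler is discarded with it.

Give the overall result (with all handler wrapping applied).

Answer: ([0], 6)

Step-by-step:
ask @ H2 ⇒ 6
put(6) @ H3 ⇒ s:=6
H0 returns 0
H1 returns [0]
H2 returns [0]
H3 returns ([0], 6)
= ([0], 6)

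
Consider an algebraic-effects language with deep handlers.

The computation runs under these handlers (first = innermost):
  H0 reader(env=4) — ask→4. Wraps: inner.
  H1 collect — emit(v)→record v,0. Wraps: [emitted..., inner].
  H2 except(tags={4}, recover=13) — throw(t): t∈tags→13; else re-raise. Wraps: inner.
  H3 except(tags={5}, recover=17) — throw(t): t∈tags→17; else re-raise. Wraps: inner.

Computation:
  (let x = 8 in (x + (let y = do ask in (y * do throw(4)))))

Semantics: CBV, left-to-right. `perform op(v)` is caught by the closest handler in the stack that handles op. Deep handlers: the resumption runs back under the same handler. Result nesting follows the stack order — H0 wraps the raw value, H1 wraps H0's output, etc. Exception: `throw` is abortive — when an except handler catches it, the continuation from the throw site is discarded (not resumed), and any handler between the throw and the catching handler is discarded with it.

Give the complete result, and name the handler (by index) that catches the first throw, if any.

Evaluation trace:
ask @ H0 ⇒ 4
throw(4) @ H2 caught ⇒ 13
H3 returns 13
= 13

Answer: 13 ; first throw caught by: H2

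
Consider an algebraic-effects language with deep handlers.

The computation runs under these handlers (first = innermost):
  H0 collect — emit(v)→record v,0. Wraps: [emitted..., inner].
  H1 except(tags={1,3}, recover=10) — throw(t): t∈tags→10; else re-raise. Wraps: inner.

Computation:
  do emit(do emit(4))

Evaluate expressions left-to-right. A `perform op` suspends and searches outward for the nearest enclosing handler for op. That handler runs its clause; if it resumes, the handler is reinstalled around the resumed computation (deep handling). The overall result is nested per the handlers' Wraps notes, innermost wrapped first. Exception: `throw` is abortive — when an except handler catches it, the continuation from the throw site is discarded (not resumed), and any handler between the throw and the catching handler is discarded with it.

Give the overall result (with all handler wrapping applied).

Answer: [4, 0, 0]

Step-by-step:
emit(4) @ H0 ⇒ out+=4
emit(0) @ H0 ⇒ out+=0
H0 returns [4, 0, 0]
H1 returns [4, 0, 0]
= [4, 0, 0]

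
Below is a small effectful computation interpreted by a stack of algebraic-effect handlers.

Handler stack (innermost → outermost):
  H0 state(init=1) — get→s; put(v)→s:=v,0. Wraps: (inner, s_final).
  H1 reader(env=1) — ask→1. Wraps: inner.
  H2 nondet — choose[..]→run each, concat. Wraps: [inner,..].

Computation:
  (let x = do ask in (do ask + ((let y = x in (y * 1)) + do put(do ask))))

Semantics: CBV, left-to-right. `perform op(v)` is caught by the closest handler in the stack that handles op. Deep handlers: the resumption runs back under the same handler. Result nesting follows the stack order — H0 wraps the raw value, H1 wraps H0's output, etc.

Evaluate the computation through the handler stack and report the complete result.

Step-by-step:
ask @ H1 ⇒ 1
ask @ H1 ⇒ 1
ask @ H1 ⇒ 1
put(1) @ H0 ⇒ s:=1
H0 returns (2, 1)
H1 returns (2, 1)
H2 returns [(2, 1)]
= [(2, 1)]

Answer: [(2, 1)]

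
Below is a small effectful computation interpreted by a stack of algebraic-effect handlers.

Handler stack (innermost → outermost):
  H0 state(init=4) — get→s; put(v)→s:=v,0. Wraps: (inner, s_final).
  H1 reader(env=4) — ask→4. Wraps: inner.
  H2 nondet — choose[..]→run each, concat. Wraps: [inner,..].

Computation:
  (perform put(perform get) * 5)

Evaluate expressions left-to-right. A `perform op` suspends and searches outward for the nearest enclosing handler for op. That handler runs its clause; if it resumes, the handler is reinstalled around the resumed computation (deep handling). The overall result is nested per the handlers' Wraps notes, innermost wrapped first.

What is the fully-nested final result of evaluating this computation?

Answer: [(0, 4)]

Working:
get @ H0 ⇒ 4
put(4) @ H0 ⇒ s:=4
H0 returns (0, 4)
H1 returns (0, 4)
H2 returns [(0, 4)]
= [(0, 4)]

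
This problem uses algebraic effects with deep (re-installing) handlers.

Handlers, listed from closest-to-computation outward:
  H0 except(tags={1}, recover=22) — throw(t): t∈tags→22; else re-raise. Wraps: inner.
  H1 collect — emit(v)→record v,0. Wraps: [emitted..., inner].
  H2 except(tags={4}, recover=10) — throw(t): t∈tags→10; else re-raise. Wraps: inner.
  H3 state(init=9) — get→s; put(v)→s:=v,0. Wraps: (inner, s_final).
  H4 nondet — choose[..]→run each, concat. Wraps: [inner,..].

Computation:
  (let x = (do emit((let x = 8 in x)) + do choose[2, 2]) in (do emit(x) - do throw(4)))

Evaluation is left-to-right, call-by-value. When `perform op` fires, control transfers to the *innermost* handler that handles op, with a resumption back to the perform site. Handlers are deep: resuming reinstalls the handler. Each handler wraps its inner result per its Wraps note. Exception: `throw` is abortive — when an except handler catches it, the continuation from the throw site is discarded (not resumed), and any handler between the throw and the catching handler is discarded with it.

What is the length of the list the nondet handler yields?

Answer: 2

Step-by-step:
emit(8) @ H1 ⇒ out+=8
choose[2, 2] @ H4
  branch[0] choose=2:
    emit(2) @ H1 ⇒ out+=2
    throw(4) @ H0 re-raised
    throw(4) @ H2 caught ⇒ 10
    H3 returns (10, 9)
    H4 returns [(10, 9)]
  branch[1] choose=2:
    emit(2) @ H1 ⇒ out+=2
    throw(4) @ H0 re-raised
    throw(4) @ H2 caught ⇒ 10
    H3 returns (10, 9)
    H4 returns [(10, 9)]
= [(10, 9), (10, 9)]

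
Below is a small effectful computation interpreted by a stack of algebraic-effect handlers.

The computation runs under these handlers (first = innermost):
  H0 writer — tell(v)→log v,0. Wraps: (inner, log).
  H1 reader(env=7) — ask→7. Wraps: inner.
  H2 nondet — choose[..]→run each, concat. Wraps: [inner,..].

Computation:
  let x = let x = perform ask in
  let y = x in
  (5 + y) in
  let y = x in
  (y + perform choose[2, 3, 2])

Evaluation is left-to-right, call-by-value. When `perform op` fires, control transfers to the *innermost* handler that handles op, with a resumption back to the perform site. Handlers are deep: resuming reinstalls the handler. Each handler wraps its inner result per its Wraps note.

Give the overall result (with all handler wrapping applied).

Answer: [(14, ()), (15, ()), (14, ())]

Evaluation trace:
ask @ H1 ⇒ 7
choose[2, 3, 2] @ H2
  branch[0] choose=2:
    H0 returns (14, ())
    H1 returns (14, ())
    H2 returns [(14, ())]
  branch[1] choose=3:
    H0 returns (15, ())
    H1 returns (15, ())
    H2 returns [(15, ())]
  branch[2] choose=2:
    H0 returns (14, ())
    H1 returns (14, ())
    H2 returns [(14, ())]
= [(14, ()), (15, ()), (14, ())]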